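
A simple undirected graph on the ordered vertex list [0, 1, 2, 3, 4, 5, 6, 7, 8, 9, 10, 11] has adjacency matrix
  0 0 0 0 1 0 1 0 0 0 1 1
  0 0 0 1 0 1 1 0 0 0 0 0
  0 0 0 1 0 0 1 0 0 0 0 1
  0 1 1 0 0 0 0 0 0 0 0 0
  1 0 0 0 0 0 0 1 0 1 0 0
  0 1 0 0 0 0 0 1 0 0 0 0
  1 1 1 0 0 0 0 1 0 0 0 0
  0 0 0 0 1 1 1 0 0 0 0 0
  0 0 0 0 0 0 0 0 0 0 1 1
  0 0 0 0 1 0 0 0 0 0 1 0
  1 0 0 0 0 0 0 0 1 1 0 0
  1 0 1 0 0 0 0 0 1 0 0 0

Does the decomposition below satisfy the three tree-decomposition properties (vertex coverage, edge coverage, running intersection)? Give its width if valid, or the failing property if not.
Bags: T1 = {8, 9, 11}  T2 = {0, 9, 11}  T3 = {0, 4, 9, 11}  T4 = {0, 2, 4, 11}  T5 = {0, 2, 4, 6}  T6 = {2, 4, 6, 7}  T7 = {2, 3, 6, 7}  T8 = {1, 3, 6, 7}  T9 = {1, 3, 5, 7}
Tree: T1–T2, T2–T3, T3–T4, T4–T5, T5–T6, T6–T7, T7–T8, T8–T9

A tree decomposition must satisfy three properties: every vertex lies in some bag; for every edge, both endpoints lie together in some bag; and for every vertex, the bags containing it form a connected subtree. Here vertex 10 appears in no bag, so the decomposition is invalid.

No — vertex 10 appears in no bag.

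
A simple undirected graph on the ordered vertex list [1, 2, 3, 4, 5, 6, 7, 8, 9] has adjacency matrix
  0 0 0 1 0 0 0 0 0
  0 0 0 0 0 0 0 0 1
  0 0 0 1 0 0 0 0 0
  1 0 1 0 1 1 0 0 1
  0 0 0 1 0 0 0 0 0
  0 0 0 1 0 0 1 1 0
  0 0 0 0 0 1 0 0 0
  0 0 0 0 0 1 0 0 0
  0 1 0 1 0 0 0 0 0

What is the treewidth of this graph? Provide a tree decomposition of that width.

The largest bag has 2 vertices, giving width 1; this decomposition certifies tw(G) ≤ 1. Any graph with an edge has treewidth ≥ 1, and G has the edge 9–4. The upper and lower bounds meet at 1, so that is the treewidth.

Treewidth 1.
One optimal decomposition is:
Bags: B1 = {4, 9}  B2 = {1, 4}  B3 = {3, 4}  B4 = {4, 6}  B5 = {6, 7}  B6 = {6, 8}  B7 = {2, 9}  B8 = {4, 5}
Tree: B1–B2, B2–B3, B2–B4, B4–B5, B4–B6, B1–B7, B2–B8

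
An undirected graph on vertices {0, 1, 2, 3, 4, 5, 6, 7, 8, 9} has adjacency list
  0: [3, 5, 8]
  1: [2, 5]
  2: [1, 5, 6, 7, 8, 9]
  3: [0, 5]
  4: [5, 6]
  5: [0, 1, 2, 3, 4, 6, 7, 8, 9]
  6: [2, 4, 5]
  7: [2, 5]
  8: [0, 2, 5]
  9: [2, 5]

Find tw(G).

A width-2 tree decomposition is:
Bags: B1 = {0, 5, 8}  B2 = {2, 5, 8}  B3 = {0, 3, 5}  B4 = {1, 2, 5}  B5 = {2, 5, 7}  B6 = {2, 5, 9}  B7 = {2, 5, 6}  B8 = {4, 5, 6}
Tree: B1–B2, B1–B3, B2–B4, B2–B5, B4–B6, B4–B7, B7–B8
The largest bag has 3 vertices, giving width 2; this decomposition certifies tw(G) ≤ 2. On the other hand G contains the 3-clique {0, 5, 8}. A clique must lie in a single bag of any decomposition, so no decomposition can have width below 2. Therefore the treewidth is 2.

2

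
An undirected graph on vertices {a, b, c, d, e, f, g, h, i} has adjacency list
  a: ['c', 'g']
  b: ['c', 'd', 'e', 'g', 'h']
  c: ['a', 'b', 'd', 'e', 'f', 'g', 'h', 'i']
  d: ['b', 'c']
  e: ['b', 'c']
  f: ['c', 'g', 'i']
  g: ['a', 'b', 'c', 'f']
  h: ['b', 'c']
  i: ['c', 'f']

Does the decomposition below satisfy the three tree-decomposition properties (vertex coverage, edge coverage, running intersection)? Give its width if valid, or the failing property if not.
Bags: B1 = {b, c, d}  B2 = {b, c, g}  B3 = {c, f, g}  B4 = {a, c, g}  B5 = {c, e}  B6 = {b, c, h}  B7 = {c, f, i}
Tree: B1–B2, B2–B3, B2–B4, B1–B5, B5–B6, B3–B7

No — edge (b,e) lies in no bag.

A tree decomposition must satisfy three properties: every vertex lies in some bag; for every edge, both endpoints lie together in some bag; and for every vertex, the bags containing it form a connected subtree. Here edge (b,e) lies in no bag, so the decomposition is invalid.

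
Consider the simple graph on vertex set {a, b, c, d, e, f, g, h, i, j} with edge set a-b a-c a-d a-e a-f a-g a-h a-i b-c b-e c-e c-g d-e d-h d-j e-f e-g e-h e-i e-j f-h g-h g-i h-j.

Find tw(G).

A width-3 tree decomposition is:
Bags: B1 = {a, e, f, h}  B2 = {a, e, g, h}  B3 = {a, d, e, h}  B4 = {a, c, e, g}  B5 = {a, e, g, i}  B6 = {d, e, h, j}  B7 = {a, b, c, e}
Tree: B1–B2, B2–B3, B2–B4, B4–B5, B3–B6, B4–B7
Each bag holds 4 vertices, so the decomposition has width 3, which upper-bounds the treewidth. For the lower bound, the 4 vertices {d, e, h, j} are pairwise adjacent, and any tree decomposition puts a clique entirely inside one bag — forcing width ≥ 3. Hence tw(G) = 3 exactly.

3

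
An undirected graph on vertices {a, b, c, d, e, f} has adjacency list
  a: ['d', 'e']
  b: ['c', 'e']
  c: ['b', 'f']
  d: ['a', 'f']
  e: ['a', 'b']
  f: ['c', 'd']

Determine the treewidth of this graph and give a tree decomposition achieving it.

Treewidth 2.
One optimal decomposition is:
Bags: B1 = {b, c, f}  B2 = {b, e, f}  B3 = {a, e, f}  B4 = {a, d, f}
Tree: B1–B2, B2–B3, B3–B4

The largest bag has 3 vertices, giving width 2; this decomposition certifies tw(G) ≤ 2. Since f–c–b–e–a–d–f is a cycle in G, G is not acyclic. Forests are exactly the graphs of treewidth ≤ 1, so tw(G) ≥ 2. Hence tw(G) = 2 exactly.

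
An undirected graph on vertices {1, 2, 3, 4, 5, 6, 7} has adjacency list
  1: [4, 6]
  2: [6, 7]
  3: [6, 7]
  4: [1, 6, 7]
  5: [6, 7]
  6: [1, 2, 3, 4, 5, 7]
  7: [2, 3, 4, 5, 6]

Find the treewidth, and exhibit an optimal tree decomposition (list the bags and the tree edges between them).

Treewidth 2.
Bags: B1 = {3, 6, 7}  B2 = {5, 6, 7}  B3 = {4, 6, 7}  B4 = {1, 4, 6}  B5 = {2, 6, 7}
Tree: B1–B2, B1–B3, B3–B4, B2–B5

The largest bag has 3 vertices, giving width 2; this decomposition certifies tw(G) ≤ 2. Conversely, {1, 4, 6} is a clique of size 3, and the vertices of any clique must share a bag in every tree decomposition; so some bag has ≥ 3 vertices and tw(G) ≥ 2. The upper and lower bounds meet at 2, so that is the treewidth.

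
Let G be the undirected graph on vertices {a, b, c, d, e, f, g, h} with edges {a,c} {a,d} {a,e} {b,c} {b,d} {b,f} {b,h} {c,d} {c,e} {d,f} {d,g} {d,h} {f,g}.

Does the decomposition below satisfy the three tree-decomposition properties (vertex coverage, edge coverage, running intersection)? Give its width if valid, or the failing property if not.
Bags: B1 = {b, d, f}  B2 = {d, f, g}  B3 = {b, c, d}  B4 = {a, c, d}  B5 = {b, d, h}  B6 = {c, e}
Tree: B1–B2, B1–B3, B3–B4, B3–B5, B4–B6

No — edge (a,e) lies in no bag.

A tree decomposition must satisfy three properties: every vertex lies in some bag; for every edge, both endpoints lie together in some bag; and for every vertex, the bags containing it form a connected subtree. Here edge (a,e) lies in no bag, so the decomposition is invalid.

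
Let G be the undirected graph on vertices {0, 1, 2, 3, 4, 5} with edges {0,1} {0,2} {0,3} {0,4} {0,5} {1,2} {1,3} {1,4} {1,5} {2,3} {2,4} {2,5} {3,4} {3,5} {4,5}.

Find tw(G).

5

A width-5 tree decomposition is:
Bags: B1 = {0, 1, 2, 3, 4, 5}
Tree: (single bag)
With just one bag of size 6, the width is 6 − 1 = 5, so tw(G) ≤ 5. On the other hand G contains the 6-clique {0, 1, 2, 3, 4, 5}. A clique must lie in a single bag of any decomposition, so no decomposition can have width below 5. Hence tw(G) = 5 exactly.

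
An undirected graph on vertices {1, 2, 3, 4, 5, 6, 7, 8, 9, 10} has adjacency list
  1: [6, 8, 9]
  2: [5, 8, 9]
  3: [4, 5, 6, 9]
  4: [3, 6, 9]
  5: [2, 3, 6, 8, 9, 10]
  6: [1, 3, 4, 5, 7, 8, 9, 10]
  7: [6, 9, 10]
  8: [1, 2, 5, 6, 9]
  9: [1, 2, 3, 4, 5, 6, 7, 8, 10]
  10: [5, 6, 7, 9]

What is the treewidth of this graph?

3

A width-3 tree decomposition is:
Bags: B1 = {5, 6, 8, 9}  B2 = {5, 6, 9, 10}  B3 = {2, 5, 8, 9}  B4 = {3, 5, 6, 9}  B5 = {3, 4, 6, 9}  B6 = {1, 6, 8, 9}  B7 = {6, 7, 9, 10}
Tree: B1–B2, B1–B3, B2–B4, B4–B5, B1–B6, B2–B7
Every bag has size at most 4, so the width is 4 − 1 = 3 and tw(G) ≤ 3. On the other hand G contains the 4-clique {2, 5, 8, 9}. A clique must lie in a single bag of any decomposition, so no decomposition can have width below 3. Therefore the treewidth is 3.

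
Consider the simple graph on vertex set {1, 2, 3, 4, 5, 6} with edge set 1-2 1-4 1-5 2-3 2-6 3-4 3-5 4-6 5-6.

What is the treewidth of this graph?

A width-3 tree decomposition is:
Bags: B1 = {1, 2, 3, 6}  B2 = {1, 3, 4, 6}  B3 = {1, 3, 5, 6}
Tree: B1–B2, B2–B3
Each bag holds 4 vertices, so the decomposition has width 3, which upper-bounds the treewidth. For the lower bound: the 4 vertex sets {2,3}, {4,6}, {1}, {5} are disjoint, each induces a connected subgraph, and every pair is joined by at least one edge of G. Contracting each set to a single vertex therefore yields K_{4} as a minor, and since treewidth is minor-monotone, tw(G) ≥ tw(K_{4}) = 3. Combining the bounds, tw(G) = 3.

3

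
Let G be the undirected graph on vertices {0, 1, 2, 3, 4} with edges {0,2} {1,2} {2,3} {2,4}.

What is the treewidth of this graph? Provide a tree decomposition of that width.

Each bag holds 2 vertices, so the decomposition has width 1, which upper-bounds the treewidth. G has an edge, so its treewidth is at least 1. Therefore the treewidth is 1.

Treewidth 1.
Bags: B1 = {2, 3}  B2 = {1, 2}  B3 = {2, 4}  B4 = {0, 2}
Tree: B1–B2, B2–B3, B3–B4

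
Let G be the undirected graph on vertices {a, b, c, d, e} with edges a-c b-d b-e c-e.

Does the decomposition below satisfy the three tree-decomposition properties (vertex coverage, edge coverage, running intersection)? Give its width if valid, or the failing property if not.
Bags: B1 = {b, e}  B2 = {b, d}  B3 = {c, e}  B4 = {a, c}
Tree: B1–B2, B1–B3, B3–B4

Yes; width 1.

Vertex coverage: the bags together contain {a, b, c, d, e}, the full vertex set. Edge coverage: each edge of G has both endpoints in at least one bag. Running intersection: for every vertex, the bags containing it form a connected subtree. All three properties hold, so this is a valid tree decomposition of width max|bag| − 1 = 1, and hence tw(G) ≤ 1.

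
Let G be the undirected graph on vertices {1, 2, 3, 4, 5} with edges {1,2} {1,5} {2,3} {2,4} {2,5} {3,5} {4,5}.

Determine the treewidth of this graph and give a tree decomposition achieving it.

Treewidth 2.
Bags: B1 = {1, 2, 5}  B2 = {2, 3, 5}  B3 = {2, 4, 5}
Tree: B1–B2, B1–B3

The largest bag has 3 vertices, giving width 2; this decomposition certifies tw(G) ≤ 2. For the lower bound, the 3 vertices {1, 2, 5} are pairwise adjacent, and any tree decomposition puts a clique entirely inside one bag — forcing width ≥ 2. Therefore the treewidth is 2.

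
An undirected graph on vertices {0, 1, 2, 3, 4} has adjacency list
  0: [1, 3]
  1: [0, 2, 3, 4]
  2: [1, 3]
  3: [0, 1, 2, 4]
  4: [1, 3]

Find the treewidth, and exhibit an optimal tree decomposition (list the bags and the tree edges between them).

Each bag holds 3 vertices, so the decomposition has width 2, which upper-bounds the treewidth. For the lower bound, the 3 vertices {0, 1, 3} are pairwise adjacent, and any tree decomposition puts a clique entirely inside one bag — forcing width ≥ 2. Combining the bounds, tw(G) = 2.

Treewidth 2.
Bags: B1 = {1, 2, 3}  B2 = {1, 3, 4}  B3 = {0, 1, 3}
Tree: B1–B2, B2–B3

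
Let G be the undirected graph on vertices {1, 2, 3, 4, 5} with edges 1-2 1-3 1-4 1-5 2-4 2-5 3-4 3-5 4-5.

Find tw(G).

3

A width-3 tree decomposition is:
Bags: B1 = {1, 3, 4, 5}  B2 = {1, 2, 4, 5}
Tree: B1–B2
Every bag has size at most 4, so the width is 4 − 1 = 3 and tw(G) ≤ 3. On the other hand G contains the 4-clique {1, 2, 4, 5}. A clique must lie in a single bag of any decomposition, so no decomposition can have width below 3. Hence tw(G) = 3 exactly.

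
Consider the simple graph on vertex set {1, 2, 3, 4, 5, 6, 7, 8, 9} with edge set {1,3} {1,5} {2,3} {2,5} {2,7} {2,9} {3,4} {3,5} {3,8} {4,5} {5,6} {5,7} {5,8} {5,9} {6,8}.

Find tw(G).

A width-2 tree decomposition is:
Bags: B1 = {2, 3, 5}  B2 = {3, 5, 8}  B3 = {3, 4, 5}  B4 = {1, 3, 5}  B5 = {5, 6, 8}  B6 = {2, 5, 7}  B7 = {2, 5, 9}
Tree: B1–B2, B1–B3, B3–B4, B2–B5, B1–B6, B1–B7
The largest bag has 3 vertices, giving width 2; this decomposition certifies tw(G) ≤ 2. For the lower bound, the 3 vertices {2, 5, 9} are pairwise adjacent, and any tree decomposition puts a clique entirely inside one bag — forcing width ≥ 2. Hence tw(G) = 2 exactly.

2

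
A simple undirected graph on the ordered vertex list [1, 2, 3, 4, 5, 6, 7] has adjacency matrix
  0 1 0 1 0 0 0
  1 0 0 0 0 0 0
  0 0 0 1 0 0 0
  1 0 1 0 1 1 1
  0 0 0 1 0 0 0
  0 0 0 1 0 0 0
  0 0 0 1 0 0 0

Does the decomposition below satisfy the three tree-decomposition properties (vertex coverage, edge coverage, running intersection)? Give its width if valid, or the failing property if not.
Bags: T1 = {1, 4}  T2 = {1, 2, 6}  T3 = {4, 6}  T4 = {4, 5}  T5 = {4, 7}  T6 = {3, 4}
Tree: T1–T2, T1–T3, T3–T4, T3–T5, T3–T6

A tree decomposition must satisfy three properties: every vertex lies in some bag; for every edge, both endpoints lie together in some bag; and for every vertex, the bags containing it form a connected subtree. Here bags containing vertex 6 are not connected in the tree, so the decomposition is invalid.

No — bags containing vertex 6 are not connected in the tree.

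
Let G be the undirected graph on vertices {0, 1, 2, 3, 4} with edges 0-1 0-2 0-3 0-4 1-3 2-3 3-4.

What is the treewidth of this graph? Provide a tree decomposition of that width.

Treewidth 2.
One optimal decomposition is:
Bags: B1 = {0, 3, 4}  B2 = {0, 1, 3}  B3 = {0, 2, 3}
Tree: B1–B2, B1–B3

Each bag holds 3 vertices, so the decomposition has width 2, which upper-bounds the treewidth. On the other hand G contains the 3-clique {0, 1, 3}. A clique must lie in a single bag of any decomposition, so no decomposition can have width below 2. Hence tw(G) = 2 exactly.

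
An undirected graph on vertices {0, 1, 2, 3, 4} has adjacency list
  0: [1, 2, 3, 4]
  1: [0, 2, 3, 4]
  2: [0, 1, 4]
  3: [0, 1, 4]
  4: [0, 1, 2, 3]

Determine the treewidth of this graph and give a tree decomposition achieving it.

Each bag holds 4 vertices, so the decomposition has width 3, which upper-bounds the treewidth. On the other hand G contains the 4-clique {0, 1, 2, 4}. A clique must lie in a single bag of any decomposition, so no decomposition can have width below 3. Hence tw(G) = 3 exactly.

Treewidth 3.
One optimal decomposition is:
Bags: B1 = {0, 1, 3, 4}  B2 = {0, 1, 2, 4}
Tree: B1–B2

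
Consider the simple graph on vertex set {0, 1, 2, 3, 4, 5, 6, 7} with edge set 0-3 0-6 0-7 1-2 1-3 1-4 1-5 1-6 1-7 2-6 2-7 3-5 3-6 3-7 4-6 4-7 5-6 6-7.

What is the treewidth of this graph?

A width-3 tree decomposition is:
Bags: B1 = {1, 3, 6, 7}  B2 = {1, 2, 6, 7}  B3 = {1, 3, 5, 6}  B4 = {1, 4, 6, 7}  B5 = {0, 3, 6, 7}
Tree: B1–B2, B1–B3, B1–B4, B1–B5
Every bag has size at most 4, so the width is 4 − 1 = 3 and tw(G) ≤ 3. Conversely, {0, 3, 6, 7} is a clique of size 4, and the vertices of any clique must share a bag in every tree decomposition; so some bag has ≥ 4 vertices and tw(G) ≥ 3. Therefore the treewidth is 3.

3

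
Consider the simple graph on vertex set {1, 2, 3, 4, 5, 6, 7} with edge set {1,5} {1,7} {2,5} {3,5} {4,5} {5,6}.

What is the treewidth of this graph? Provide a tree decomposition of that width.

Treewidth 1.
Bags: B1 = {2, 5}  B2 = {5, 6}  B3 = {3, 5}  B4 = {1, 5}  B5 = {4, 5}  B6 = {1, 7}
Tree: B1–B2, B1–B3, B3–B4, B3–B5, B4–B6

Every bag has size at most 2, so the width is 2 − 1 = 1 and tw(G) ≤ 1. Since G has at least one edge (e.g. 2–5), it is not an edgeless graph, so tw(G) ≥ 1. The upper and lower bounds meet at 1, so that is the treewidth.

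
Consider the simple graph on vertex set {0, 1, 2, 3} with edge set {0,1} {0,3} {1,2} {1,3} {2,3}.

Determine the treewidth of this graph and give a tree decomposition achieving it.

Every bag has size at most 3, so the width is 3 − 1 = 2 and tw(G) ≤ 2. For the lower bound, the 3 vertices {0, 1, 3} are pairwise adjacent, and any tree decomposition puts a clique entirely inside one bag — forcing width ≥ 2. Combining the bounds, tw(G) = 2.

Treewidth 2.
One optimal decomposition is:
Bags: B1 = {1, 2, 3}  B2 = {0, 1, 3}
Tree: B1–B2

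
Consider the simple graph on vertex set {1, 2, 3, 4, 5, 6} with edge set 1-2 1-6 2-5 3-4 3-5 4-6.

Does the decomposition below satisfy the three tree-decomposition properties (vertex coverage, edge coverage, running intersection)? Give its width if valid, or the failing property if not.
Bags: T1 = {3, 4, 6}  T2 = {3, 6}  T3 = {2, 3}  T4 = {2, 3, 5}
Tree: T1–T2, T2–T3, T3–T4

No — vertex 1 appears in no bag.

A tree decomposition must satisfy three properties: every vertex lies in some bag; for every edge, both endpoints lie together in some bag; and for every vertex, the bags containing it form a connected subtree. Here vertex 1 appears in no bag, so the decomposition is invalid.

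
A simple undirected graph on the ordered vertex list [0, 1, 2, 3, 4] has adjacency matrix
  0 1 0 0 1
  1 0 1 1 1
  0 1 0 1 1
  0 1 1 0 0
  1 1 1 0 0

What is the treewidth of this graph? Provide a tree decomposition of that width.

The largest bag has 3 vertices, giving width 2; this decomposition certifies tw(G) ≤ 2. Conversely, {0, 1, 4} is a clique of size 3, and the vertices of any clique must share a bag in every tree decomposition; so some bag has ≥ 3 vertices and tw(G) ≥ 2. Combining the bounds, tw(G) = 2.

Treewidth 2.
One optimal decomposition is:
Bags: B1 = {0, 1, 4}  B2 = {1, 2, 4}  B3 = {1, 2, 3}
Tree: B1–B2, B2–B3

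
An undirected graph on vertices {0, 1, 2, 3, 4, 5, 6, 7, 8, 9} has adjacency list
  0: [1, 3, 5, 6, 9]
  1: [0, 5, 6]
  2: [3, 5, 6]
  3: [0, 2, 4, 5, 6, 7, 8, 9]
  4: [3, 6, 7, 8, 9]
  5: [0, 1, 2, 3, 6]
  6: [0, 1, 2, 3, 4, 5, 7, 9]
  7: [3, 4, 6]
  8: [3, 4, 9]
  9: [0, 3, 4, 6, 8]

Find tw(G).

A width-3 tree decomposition is:
Bags: B1 = {0, 3, 5, 6}  B2 = {0, 3, 6, 9}  B3 = {2, 3, 5, 6}  B4 = {0, 1, 5, 6}  B5 = {3, 4, 6, 9}  B6 = {3, 4, 8, 9}  B7 = {3, 4, 6, 7}
Tree: B1–B2, B1–B3, B1–B4, B2–B5, B5–B6, B5–B7
Each bag holds 4 vertices, so the decomposition has width 3, which upper-bounds the treewidth. For the lower bound, the 4 vertices {0, 1, 5, 6} are pairwise adjacent, and any tree decomposition puts a clique entirely inside one bag — forcing width ≥ 3. Hence tw(G) = 3 exactly.

3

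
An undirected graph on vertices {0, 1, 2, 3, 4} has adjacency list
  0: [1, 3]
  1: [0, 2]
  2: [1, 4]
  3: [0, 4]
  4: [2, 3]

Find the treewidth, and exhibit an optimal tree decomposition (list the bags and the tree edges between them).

Treewidth 2.
One optimal decomposition is:
Bags: B1 = {0, 1, 2}  B2 = {0, 2, 3}  B3 = {2, 3, 4}
Tree: B1–B2, B2–B3

Each bag holds 3 vertices, so the decomposition has width 2, which upper-bounds the treewidth. Since 2–1–0–3–4–2 is a cycle in G, G is not acyclic. Forests are exactly the graphs of treewidth ≤ 1, so tw(G) ≥ 2. Therefore the treewidth is 2.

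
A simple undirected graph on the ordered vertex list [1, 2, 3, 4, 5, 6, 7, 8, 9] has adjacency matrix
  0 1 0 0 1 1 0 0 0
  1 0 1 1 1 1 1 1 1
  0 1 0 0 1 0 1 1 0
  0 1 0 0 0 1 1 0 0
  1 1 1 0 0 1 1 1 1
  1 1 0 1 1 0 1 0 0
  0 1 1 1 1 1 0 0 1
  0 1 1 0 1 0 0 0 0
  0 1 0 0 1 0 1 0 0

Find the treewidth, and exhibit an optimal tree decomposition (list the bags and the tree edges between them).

Treewidth 3.
One optimal decomposition is:
Bags: B1 = {2, 3, 5, 7}  B2 = {2, 5, 6, 7}  B3 = {2, 3, 5, 8}  B4 = {2, 4, 6, 7}  B5 = {2, 5, 7, 9}  B6 = {1, 2, 5, 6}
Tree: B1–B2, B1–B3, B2–B4, B1–B5, B2–B6

The largest bag has 4 vertices, giving width 3; this decomposition certifies tw(G) ≤ 3. On the other hand G contains the 4-clique {2, 4, 6, 7}. A clique must lie in a single bag of any decomposition, so no decomposition can have width below 3. The upper and lower bounds meet at 3, so that is the treewidth.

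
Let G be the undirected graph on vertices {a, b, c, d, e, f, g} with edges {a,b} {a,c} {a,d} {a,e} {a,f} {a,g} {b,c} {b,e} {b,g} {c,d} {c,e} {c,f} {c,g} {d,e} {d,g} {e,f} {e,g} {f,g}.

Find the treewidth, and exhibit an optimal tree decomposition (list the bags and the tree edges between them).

Every bag has size at most 5, so the width is 5 − 1 = 4 and tw(G) ≤ 4. On the other hand G contains the 5-clique {a, c, d, e, g}. A clique must lie in a single bag of any decomposition, so no decomposition can have width below 4. Therefore the treewidth is 4.

Treewidth 4.
One optimal decomposition is:
Bags: B1 = {a, b, c, e, g}  B2 = {a, c, d, e, g}  B3 = {a, c, e, f, g}
Tree: B1–B2, B2–B3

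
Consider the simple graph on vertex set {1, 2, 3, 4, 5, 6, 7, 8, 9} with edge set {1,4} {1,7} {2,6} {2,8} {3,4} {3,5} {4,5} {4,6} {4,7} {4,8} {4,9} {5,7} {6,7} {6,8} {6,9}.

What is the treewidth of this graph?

2

A width-2 tree decomposition is:
Bags: B1 = {4, 6, 9}  B2 = {4, 6, 7}  B3 = {4, 6, 8}  B4 = {4, 5, 7}  B5 = {3, 4, 5}  B6 = {1, 4, 7}  B7 = {2, 6, 8}
Tree: B1–B2, B2–B3, B2–B4, B4–B5, B4–B6, B3–B7
The largest bag has 3 vertices, giving width 2; this decomposition certifies tw(G) ≤ 2. On the other hand G contains the 3-clique {2, 6, 8}. A clique must lie in a single bag of any decomposition, so no decomposition can have width below 2. Hence tw(G) = 2 exactly.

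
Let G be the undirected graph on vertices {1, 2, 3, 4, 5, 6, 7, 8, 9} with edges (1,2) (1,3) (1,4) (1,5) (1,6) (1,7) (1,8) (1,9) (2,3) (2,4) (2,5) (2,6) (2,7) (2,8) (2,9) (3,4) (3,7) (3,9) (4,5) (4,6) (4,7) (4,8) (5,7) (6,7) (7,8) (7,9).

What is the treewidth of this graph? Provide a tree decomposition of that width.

The largest bag has 5 vertices, giving width 4; this decomposition certifies tw(G) ≤ 4. Conversely, {1, 2, 3, 7, 9} is a clique of size 5, and the vertices of any clique must share a bag in every tree decomposition; so some bag has ≥ 5 vertices and tw(G) ≥ 4. Hence tw(G) = 4 exactly.

Treewidth 4.
One such decomposition:
Bags: B1 = {1, 2, 4, 6, 7}  B2 = {1, 2, 3, 4, 7}  B3 = {1, 2, 4, 5, 7}  B4 = {1, 2, 3, 7, 9}  B5 = {1, 2, 4, 7, 8}
Tree: B1–B2, B1–B3, B2–B4, B2–B5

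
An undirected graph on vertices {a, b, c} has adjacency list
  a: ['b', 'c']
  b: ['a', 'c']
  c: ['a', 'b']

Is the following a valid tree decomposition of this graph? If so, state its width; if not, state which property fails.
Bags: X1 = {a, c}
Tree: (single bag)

No — vertex b appears in no bag.

A tree decomposition must satisfy three properties: every vertex lies in some bag; for every edge, both endpoints lie together in some bag; and for every vertex, the bags containing it form a connected subtree. Here vertex b appears in no bag, so the decomposition is invalid.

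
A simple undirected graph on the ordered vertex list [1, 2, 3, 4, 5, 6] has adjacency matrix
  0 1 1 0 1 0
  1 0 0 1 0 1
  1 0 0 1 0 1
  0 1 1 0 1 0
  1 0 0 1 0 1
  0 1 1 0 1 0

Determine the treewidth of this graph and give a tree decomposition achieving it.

Treewidth 3.
One such decomposition:
Bags: B1 = {1, 2, 3, 5}  B2 = {2, 3, 4, 5}  B3 = {2, 3, 5, 6}
Tree: B1–B2, B2–B3

Each bag holds 4 vertices, so the decomposition has width 3, which upper-bounds the treewidth. For the lower bound: the 4 vertex sets {1,3}, {4,5}, {2}, {6} are disjoint, each induces a connected subgraph, and every pair is joined by at least one edge of G. Contracting each set to a single vertex therefore yields K_{4} as a minor, and since treewidth is minor-monotone, tw(G) ≥ tw(K_{4}) = 3. Combining the bounds, tw(G) = 3.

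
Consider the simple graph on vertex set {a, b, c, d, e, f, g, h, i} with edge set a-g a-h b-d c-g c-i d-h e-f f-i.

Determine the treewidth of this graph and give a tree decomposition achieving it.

Treewidth 1.
One optimal decomposition is:
Bags: B1 = {e, f}  B2 = {f, i}  B3 = {c, i}  B4 = {c, g}  B5 = {a, g}  B6 = {a, h}  B7 = {d, h}  B8 = {b, d}
Tree: B1–B2, B2–B3, B3–B4, B4–B5, B5–B6, B6–B7, B7–B8

Every bag has size at most 2, so the width is 2 − 1 = 1 and tw(G) ≤ 1. G has an edge, so its treewidth is at least 1. Combining the bounds, tw(G) = 1.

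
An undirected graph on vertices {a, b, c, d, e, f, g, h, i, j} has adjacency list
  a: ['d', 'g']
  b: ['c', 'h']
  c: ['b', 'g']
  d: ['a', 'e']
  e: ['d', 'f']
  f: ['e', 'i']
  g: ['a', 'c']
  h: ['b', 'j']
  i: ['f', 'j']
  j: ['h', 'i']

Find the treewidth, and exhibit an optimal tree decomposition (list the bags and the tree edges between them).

Treewidth 2.
One optimal decomposition is:
Bags: B1 = {h, i, j}  B2 = {f, h, i}  B3 = {e, f, h}  B4 = {d, e, h}  B5 = {a, d, h}  B6 = {a, g, h}  B7 = {c, g, h}  B8 = {b, c, h}
Tree: B1–B2, B2–B3, B3–B4, B4–B5, B5–B6, B6–B7, B7–B8

Each bag holds 3 vertices, so the decomposition has width 2, which upper-bounds the treewidth. For the lower bound, G contains the cycle h–j–i–f–e–d–a–g–c–b–h, so G is not a forest; only forests have treewidth ≤ 1, hence tw(G) ≥ 2. Hence tw(G) = 2 exactly.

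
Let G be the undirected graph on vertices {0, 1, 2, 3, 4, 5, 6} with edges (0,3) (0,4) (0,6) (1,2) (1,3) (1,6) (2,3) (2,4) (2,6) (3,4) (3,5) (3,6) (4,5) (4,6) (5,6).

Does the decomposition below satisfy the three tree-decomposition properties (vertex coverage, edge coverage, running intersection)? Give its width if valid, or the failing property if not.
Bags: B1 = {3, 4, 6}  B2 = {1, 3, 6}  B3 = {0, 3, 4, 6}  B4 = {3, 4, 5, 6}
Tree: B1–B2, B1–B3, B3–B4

No — vertex 2 appears in no bag.

A tree decomposition must satisfy three properties: every vertex lies in some bag; for every edge, both endpoints lie together in some bag; and for every vertex, the bags containing it form a connected subtree. Here vertex 2 appears in no bag, so the decomposition is invalid.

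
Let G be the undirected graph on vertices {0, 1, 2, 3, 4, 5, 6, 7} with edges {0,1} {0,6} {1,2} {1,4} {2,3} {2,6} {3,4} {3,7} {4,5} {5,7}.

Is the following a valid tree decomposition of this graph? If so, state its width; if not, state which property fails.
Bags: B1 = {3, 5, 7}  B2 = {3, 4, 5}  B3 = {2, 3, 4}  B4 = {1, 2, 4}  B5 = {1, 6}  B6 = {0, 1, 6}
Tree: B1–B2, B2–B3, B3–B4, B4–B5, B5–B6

No — edge (2,6) lies in no bag.

A tree decomposition must satisfy three properties: every vertex lies in some bag; for every edge, both endpoints lie together in some bag; and for every vertex, the bags containing it form a connected subtree. Here edge (2,6) lies in no bag, so the decomposition is invalid.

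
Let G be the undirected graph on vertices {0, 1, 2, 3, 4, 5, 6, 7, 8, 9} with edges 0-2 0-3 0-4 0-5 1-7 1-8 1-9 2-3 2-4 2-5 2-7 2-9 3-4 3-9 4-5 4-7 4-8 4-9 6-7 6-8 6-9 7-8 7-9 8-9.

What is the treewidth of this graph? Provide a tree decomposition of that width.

Each bag holds 4 vertices, so the decomposition has width 3, which upper-bounds the treewidth. For the lower bound, the 4 vertices {1, 7, 8, 9} are pairwise adjacent, and any tree decomposition puts a clique entirely inside one bag — forcing width ≥ 3. Combining the bounds, tw(G) = 3.

Treewidth 3.
One such decomposition:
Bags: B1 = {4, 7, 8, 9}  B2 = {1, 7, 8, 9}  B3 = {2, 4, 7, 9}  B4 = {2, 3, 4, 9}  B5 = {0, 2, 3, 4}  B6 = {6, 7, 8, 9}  B7 = {0, 2, 4, 5}
Tree: B1–B2, B1–B3, B3–B4, B4–B5, B1–B6, B5–B7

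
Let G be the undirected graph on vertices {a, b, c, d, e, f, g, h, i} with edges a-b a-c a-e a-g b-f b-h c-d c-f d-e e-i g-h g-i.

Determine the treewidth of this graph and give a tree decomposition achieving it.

Treewidth 3.
One such decomposition:
Bags: B1 = {b, c, f, h}  B2 = {a, b, c, h}  B3 = {a, c, g, h}  B4 = {a, c, d, g}  B5 = {a, d, e, g}  B6 = {d, e, g, i}
Tree: B1–B2, B2–B3, B3–B4, B4–B5, B5–B6

The largest bag has 4 vertices, giving width 3; this decomposition certifies tw(G) ≤ 3. For the lower bound: the 4 vertex sets {b,f,h}, {c}, {a}, {d,e,g,i} are disjoint, each induces a connected subgraph, and every pair is joined by at least one edge of G. Contracting each set to a single vertex therefore yields K_{4} as a minor, and since treewidth is minor-monotone, tw(G) ≥ tw(K_{4}) = 3. The upper and lower bounds meet at 3, so that is the treewidth.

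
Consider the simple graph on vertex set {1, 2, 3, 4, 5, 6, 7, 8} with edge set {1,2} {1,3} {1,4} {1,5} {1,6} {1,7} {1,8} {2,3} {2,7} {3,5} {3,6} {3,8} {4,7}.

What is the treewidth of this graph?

2

A width-2 tree decomposition is:
Bags: B1 = {1, 2, 3}  B2 = {1, 3, 8}  B3 = {1, 2, 7}  B4 = {1, 4, 7}  B5 = {1, 3, 6}  B6 = {1, 3, 5}
Tree: B1–B2, B1–B3, B3–B4, B2–B5, B2–B6
Each bag holds 3 vertices, so the decomposition has width 2, which upper-bounds the treewidth. Conversely, {1, 3, 8} is a clique of size 3, and the vertices of any clique must share a bag in every tree decomposition; so some bag has ≥ 3 vertices and tw(G) ≥ 2. The upper and lower bounds meet at 2, so that is the treewidth.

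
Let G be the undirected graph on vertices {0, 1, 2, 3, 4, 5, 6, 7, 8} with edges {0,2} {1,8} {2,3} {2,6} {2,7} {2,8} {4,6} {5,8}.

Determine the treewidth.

A width-1 tree decomposition is:
Bags: B1 = {2, 8}  B2 = {1, 8}  B3 = {2, 6}  B4 = {2, 7}  B5 = {4, 6}  B6 = {5, 8}  B7 = {0, 2}  B8 = {2, 3}
Tree: B1–B2, B1–B3, B1–B4, B3–B5, B1–B6, B3–B7, B4–B8
Every bag has size at most 2, so the width is 2 − 1 = 1 and tw(G) ≤ 1. Since G has at least one edge (e.g. 8–2), it is not an edgeless graph, so tw(G) ≥ 1. Combining the bounds, tw(G) = 1.

1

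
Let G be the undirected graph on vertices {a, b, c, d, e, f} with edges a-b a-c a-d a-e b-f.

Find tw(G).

A width-1 tree decomposition is:
Bags: B1 = {a, d}  B2 = {a, b}  B3 = {b, f}  B4 = {a, c}  B5 = {a, e}
Tree: B1–B2, B2–B3, B1–B4, B4–B5
The largest bag has 2 vertices, giving width 1; this decomposition certifies tw(G) ≤ 1. Since G has at least one edge (e.g. a–d), it is not an edgeless graph, so tw(G) ≥ 1. Hence tw(G) = 1 exactly.

1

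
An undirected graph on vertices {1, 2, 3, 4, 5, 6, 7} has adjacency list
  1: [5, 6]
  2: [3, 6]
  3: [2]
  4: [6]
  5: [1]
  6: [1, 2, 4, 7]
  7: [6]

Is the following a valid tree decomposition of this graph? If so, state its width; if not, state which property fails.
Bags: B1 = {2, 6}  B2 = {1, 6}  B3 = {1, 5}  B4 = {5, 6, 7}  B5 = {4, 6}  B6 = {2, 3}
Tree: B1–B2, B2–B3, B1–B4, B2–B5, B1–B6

A tree decomposition must satisfy three properties: every vertex lies in some bag; for every edge, both endpoints lie together in some bag; and for every vertex, the bags containing it form a connected subtree. Here bags containing vertex 5 are not connected in the tree, so the decomposition is invalid.

No — bags containing vertex 5 are not connected in the tree.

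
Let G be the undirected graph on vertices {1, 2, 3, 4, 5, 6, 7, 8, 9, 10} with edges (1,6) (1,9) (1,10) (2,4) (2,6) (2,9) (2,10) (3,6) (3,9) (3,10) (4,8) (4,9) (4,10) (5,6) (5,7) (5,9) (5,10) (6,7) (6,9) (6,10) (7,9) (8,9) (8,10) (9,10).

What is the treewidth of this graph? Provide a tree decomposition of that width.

Each bag holds 4 vertices, so the decomposition has width 3, which upper-bounds the treewidth. For the lower bound, the 4 vertices {4, 8, 9, 10} are pairwise adjacent, and any tree decomposition puts a clique entirely inside one bag — forcing width ≥ 3. The upper and lower bounds meet at 3, so that is the treewidth.

Treewidth 3.
One optimal decomposition is:
Bags: B1 = {5, 6, 9, 10}  B2 = {5, 6, 7, 9}  B3 = {3, 6, 9, 10}  B4 = {1, 6, 9, 10}  B5 = {2, 6, 9, 10}  B6 = {2, 4, 9, 10}  B7 = {4, 8, 9, 10}
Tree: B1–B2, B1–B3, B3–B4, B1–B5, B5–B6, B6–B7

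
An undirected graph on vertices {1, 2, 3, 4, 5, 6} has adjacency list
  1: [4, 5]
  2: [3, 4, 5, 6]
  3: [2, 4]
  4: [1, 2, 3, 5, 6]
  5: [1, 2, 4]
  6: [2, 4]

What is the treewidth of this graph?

A width-2 tree decomposition is:
Bags: B1 = {2, 4, 5}  B2 = {2, 4, 6}  B3 = {1, 4, 5}  B4 = {2, 3, 4}
Tree: B1–B2, B1–B3, B1–B4
Every bag has size at most 3, so the width is 3 − 1 = 2 and tw(G) ≤ 2. For the lower bound, the 3 vertices {1, 4, 5} are pairwise adjacent, and any tree decomposition puts a clique entirely inside one bag — forcing width ≥ 2. Therefore the treewidth is 2.

2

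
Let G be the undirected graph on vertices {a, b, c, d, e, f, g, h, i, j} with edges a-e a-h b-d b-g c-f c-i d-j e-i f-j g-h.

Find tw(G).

2

A width-2 tree decomposition is:
Bags: B1 = {b, d, j}  B2 = {b, f, j}  B3 = {b, c, f}  B4 = {b, c, i}  B5 = {b, e, i}  B6 = {a, b, e}  B7 = {a, b, h}  B8 = {b, g, h}
Tree: B1–B2, B2–B3, B3–B4, B4–B5, B5–B6, B6–B7, B7–B8
The largest bag has 3 vertices, giving width 2; this decomposition certifies tw(G) ≤ 2. Since b–d–j–f–c–i–e–a–h–g–b is a cycle in G, G is not acyclic. Forests are exactly the graphs of treewidth ≤ 1, so tw(G) ≥ 2. Hence tw(G) = 2 exactly.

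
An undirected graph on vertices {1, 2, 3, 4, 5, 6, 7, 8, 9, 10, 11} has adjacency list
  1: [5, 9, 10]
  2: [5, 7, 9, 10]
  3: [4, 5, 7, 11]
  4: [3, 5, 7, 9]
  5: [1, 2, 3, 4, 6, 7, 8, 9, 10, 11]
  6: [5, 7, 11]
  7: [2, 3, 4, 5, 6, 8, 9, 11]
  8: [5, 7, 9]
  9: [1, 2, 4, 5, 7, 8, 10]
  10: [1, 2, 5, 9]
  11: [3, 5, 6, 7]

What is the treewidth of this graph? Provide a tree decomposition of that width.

Every bag has size at most 4, so the width is 4 − 1 = 3 and tw(G) ≤ 3. Conversely, {1, 5, 9, 10} is a clique of size 4, and the vertices of any clique must share a bag in every tree decomposition; so some bag has ≥ 4 vertices and tw(G) ≥ 3. The upper and lower bounds meet at 3, so that is the treewidth.

Treewidth 3.
One optimal decomposition is:
Bags: B1 = {2, 5, 7, 9}  B2 = {4, 5, 7, 9}  B3 = {3, 4, 5, 7}  B4 = {5, 7, 8, 9}  B5 = {3, 5, 7, 11}  B6 = {5, 6, 7, 11}  B7 = {2, 5, 9, 10}  B8 = {1, 5, 9, 10}
Tree: B1–B2, B2–B3, B2–B4, B3–B5, B5–B6, B1–B7, B7–B8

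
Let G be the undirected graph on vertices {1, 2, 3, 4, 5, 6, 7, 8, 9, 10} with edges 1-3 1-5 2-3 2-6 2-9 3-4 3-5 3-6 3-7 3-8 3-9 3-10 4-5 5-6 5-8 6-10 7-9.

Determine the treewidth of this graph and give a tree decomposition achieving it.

Each bag holds 3 vertices, so the decomposition has width 2, which upper-bounds the treewidth. For the lower bound, the 3 vertices {2, 3, 9} are pairwise adjacent, and any tree decomposition puts a clique entirely inside one bag — forcing width ≥ 2. Hence tw(G) = 2 exactly.

Treewidth 2.
One such decomposition:
Bags: B1 = {3, 5, 6}  B2 = {3, 4, 5}  B3 = {1, 3, 5}  B4 = {2, 3, 6}  B5 = {3, 6, 10}  B6 = {3, 5, 8}  B7 = {2, 3, 9}  B8 = {3, 7, 9}
Tree: B1–B2, B1–B3, B1–B4, B4–B5, B3–B6, B4–B7, B7–B8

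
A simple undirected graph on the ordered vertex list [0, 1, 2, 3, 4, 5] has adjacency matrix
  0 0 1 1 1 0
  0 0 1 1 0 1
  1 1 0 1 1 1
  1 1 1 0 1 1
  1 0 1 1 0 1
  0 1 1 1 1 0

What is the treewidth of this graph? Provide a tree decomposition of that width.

Treewidth 3.
Bags: B1 = {1, 2, 3, 5}  B2 = {2, 3, 4, 5}  B3 = {0, 2, 3, 4}
Tree: B1–B2, B2–B3

Each bag holds 4 vertices, so the decomposition has width 3, which upper-bounds the treewidth. Conversely, {1, 2, 3, 5} is a clique of size 4, and the vertices of any clique must share a bag in every tree decomposition; so some bag has ≥ 4 vertices and tw(G) ≥ 3. Combining the bounds, tw(G) = 3.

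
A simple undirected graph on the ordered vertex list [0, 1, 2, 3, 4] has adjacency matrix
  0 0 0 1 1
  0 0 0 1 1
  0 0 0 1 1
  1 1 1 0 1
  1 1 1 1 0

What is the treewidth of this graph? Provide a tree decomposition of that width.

The largest bag has 3 vertices, giving width 2; this decomposition certifies tw(G) ≤ 2. For the lower bound, the 3 vertices {0, 3, 4} are pairwise adjacent, and any tree decomposition puts a clique entirely inside one bag — forcing width ≥ 2. Hence tw(G) = 2 exactly.

Treewidth 2.
One optimal decomposition is:
Bags: B1 = {2, 3, 4}  B2 = {1, 3, 4}  B3 = {0, 3, 4}
Tree: B1–B2, B2–B3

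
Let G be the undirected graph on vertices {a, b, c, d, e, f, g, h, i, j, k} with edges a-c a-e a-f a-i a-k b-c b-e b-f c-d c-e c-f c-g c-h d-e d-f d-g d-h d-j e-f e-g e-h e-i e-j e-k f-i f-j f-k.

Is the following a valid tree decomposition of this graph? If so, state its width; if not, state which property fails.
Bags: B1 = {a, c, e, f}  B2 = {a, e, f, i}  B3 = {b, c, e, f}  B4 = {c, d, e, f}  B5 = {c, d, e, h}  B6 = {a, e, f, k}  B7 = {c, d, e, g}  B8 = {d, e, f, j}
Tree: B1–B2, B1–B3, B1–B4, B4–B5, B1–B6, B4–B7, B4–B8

Yes; width 3.

Every vertex of G appears in some bag (union = {a, b, c, d, e, f, g, h, i, j, k}); every edge is covered by a bag; and for each vertex v the set of bags containing v is connected in the bag tree. The decomposition is therefore valid. The largest bag has 4 vertices, so the width is 3.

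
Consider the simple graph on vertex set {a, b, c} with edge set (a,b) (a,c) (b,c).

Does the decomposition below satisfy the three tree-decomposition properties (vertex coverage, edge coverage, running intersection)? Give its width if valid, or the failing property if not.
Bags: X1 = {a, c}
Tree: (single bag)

A tree decomposition must satisfy three properties: every vertex lies in some bag; for every edge, both endpoints lie together in some bag; and for every vertex, the bags containing it form a connected subtree. Here vertex b appears in no bag, so the decomposition is invalid.

No — vertex b appears in no bag.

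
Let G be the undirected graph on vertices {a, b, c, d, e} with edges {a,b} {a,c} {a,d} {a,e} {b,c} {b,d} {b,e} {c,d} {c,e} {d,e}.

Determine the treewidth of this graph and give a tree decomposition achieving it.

With just one bag of size 5, the width is 5 − 1 = 4, so tw(G) ≤ 4. Conversely, {a, b, c, d, e} is a clique of size 5, and the vertices of any clique must share a bag in every tree decomposition; so some bag has ≥ 5 vertices and tw(G) ≥ 4. The upper and lower bounds meet at 4, so that is the treewidth.

Treewidth 4.
Bags: B1 = {a, b, c, d, e}
Tree: (single bag)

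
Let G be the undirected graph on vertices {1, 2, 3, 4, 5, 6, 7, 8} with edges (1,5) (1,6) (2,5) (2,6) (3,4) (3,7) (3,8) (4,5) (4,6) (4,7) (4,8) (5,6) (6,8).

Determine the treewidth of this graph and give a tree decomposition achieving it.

The largest bag has 3 vertices, giving width 2; this decomposition certifies tw(G) ≤ 2. Conversely, {1, 5, 6} is a clique of size 3, and the vertices of any clique must share a bag in every tree decomposition; so some bag has ≥ 3 vertices and tw(G) ≥ 2. Therefore the treewidth is 2.

Treewidth 2.
One such decomposition:
Bags: B1 = {4, 5, 6}  B2 = {4, 6, 8}  B3 = {2, 5, 6}  B4 = {3, 4, 8}  B5 = {3, 4, 7}  B6 = {1, 5, 6}
Tree: B1–B2, B1–B3, B2–B4, B4–B5, B3–B6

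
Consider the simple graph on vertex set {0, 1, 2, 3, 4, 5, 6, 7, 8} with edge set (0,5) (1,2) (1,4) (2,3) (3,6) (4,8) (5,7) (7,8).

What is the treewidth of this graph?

A width-1 tree decomposition is:
Bags: B1 = {3, 6}  B2 = {2, 3}  B3 = {1, 2}  B4 = {1, 4}  B5 = {4, 8}  B6 = {7, 8}  B7 = {5, 7}  B8 = {0, 5}
Tree: B1–B2, B2–B3, B3–B4, B4–B5, B5–B6, B6–B7, B7–B8
Each bag holds 2 vertices, so the decomposition has width 1, which upper-bounds the treewidth. G has an edge, so its treewidth is at least 1. Combining the bounds, tw(G) = 1.

1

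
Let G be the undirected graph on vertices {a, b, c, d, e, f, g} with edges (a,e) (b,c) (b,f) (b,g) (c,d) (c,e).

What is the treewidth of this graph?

1

A width-1 tree decomposition is:
Bags: B1 = {c, e}  B2 = {b, c}  B3 = {c, d}  B4 = {b, g}  B5 = {a, e}  B6 = {b, f}
Tree: B1–B2, B2–B3, B2–B4, B1–B5, B4–B6
Each bag holds 2 vertices, so the decomposition has width 1, which upper-bounds the treewidth. Since G has at least one edge (e.g. e–c), it is not an edgeless graph, so tw(G) ≥ 1. Combining the bounds, tw(G) = 1.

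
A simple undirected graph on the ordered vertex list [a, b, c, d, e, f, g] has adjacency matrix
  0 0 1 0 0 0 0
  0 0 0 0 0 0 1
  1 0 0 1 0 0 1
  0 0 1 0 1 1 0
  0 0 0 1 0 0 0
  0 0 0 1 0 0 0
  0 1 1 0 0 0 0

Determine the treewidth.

1

A width-1 tree decomposition is:
Bags: B1 = {a, c}  B2 = {c, g}  B3 = {b, g}  B4 = {c, d}  B5 = {d, e}  B6 = {d, f}
Tree: B1–B2, B2–B3, B1–B4, B4–B5, B5–B6
Every bag has size at most 2, so the width is 2 − 1 = 1 and tw(G) ≤ 1. Since G has at least one edge (e.g. a–c), it is not an edgeless graph, so tw(G) ≥ 1. Therefore the treewidth is 1.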